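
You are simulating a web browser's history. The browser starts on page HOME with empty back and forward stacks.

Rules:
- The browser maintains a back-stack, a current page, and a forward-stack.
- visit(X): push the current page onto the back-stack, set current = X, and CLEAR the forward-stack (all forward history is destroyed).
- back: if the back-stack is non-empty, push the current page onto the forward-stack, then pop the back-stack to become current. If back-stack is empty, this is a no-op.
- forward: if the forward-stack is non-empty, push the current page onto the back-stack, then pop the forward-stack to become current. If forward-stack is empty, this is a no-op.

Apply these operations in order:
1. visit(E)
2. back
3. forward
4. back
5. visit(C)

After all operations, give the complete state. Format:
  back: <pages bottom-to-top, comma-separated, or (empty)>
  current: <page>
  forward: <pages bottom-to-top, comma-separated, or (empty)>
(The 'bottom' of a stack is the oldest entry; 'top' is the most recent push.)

After 1 (visit(E)): cur=E back=1 fwd=0
After 2 (back): cur=HOME back=0 fwd=1
After 3 (forward): cur=E back=1 fwd=0
After 4 (back): cur=HOME back=0 fwd=1
After 5 (visit(C)): cur=C back=1 fwd=0

Answer: back: HOME
current: C
forward: (empty)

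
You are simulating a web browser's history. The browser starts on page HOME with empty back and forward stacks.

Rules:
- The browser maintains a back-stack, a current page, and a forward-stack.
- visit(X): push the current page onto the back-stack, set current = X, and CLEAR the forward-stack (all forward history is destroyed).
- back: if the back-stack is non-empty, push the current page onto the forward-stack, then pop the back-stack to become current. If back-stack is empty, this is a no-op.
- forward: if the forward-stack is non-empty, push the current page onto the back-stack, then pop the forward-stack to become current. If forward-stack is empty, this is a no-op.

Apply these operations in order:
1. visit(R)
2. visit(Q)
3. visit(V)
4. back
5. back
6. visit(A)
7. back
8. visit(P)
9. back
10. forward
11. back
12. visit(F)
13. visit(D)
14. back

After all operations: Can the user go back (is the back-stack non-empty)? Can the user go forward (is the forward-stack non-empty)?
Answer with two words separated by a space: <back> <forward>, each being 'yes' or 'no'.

After 1 (visit(R)): cur=R back=1 fwd=0
After 2 (visit(Q)): cur=Q back=2 fwd=0
After 3 (visit(V)): cur=V back=3 fwd=0
After 4 (back): cur=Q back=2 fwd=1
After 5 (back): cur=R back=1 fwd=2
After 6 (visit(A)): cur=A back=2 fwd=0
After 7 (back): cur=R back=1 fwd=1
After 8 (visit(P)): cur=P back=2 fwd=0
After 9 (back): cur=R back=1 fwd=1
After 10 (forward): cur=P back=2 fwd=0
After 11 (back): cur=R back=1 fwd=1
After 12 (visit(F)): cur=F back=2 fwd=0
After 13 (visit(D)): cur=D back=3 fwd=0
After 14 (back): cur=F back=2 fwd=1

Answer: yes yes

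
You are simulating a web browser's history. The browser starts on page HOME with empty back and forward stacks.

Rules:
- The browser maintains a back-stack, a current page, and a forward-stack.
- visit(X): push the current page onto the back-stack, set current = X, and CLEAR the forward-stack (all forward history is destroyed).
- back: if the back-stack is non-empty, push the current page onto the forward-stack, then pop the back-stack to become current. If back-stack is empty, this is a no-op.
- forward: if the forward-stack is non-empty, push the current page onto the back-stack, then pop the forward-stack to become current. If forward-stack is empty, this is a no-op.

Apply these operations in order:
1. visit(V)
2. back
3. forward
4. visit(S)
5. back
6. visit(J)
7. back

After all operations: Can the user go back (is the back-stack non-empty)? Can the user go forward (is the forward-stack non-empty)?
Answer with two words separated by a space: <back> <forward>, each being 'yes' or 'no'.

Answer: yes yes

Derivation:
After 1 (visit(V)): cur=V back=1 fwd=0
After 2 (back): cur=HOME back=0 fwd=1
After 3 (forward): cur=V back=1 fwd=0
After 4 (visit(S)): cur=S back=2 fwd=0
After 5 (back): cur=V back=1 fwd=1
After 6 (visit(J)): cur=J back=2 fwd=0
After 7 (back): cur=V back=1 fwd=1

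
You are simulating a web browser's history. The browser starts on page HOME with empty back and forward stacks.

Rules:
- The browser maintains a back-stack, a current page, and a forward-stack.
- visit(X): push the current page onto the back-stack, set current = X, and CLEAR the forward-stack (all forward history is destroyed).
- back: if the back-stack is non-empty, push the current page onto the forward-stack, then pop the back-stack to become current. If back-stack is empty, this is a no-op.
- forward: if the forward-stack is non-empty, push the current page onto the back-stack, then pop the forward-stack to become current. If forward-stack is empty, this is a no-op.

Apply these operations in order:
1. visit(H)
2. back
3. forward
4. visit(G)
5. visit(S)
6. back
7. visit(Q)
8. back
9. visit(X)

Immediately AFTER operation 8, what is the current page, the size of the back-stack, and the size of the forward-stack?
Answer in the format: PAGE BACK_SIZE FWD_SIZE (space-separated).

After 1 (visit(H)): cur=H back=1 fwd=0
After 2 (back): cur=HOME back=0 fwd=1
After 3 (forward): cur=H back=1 fwd=0
After 4 (visit(G)): cur=G back=2 fwd=0
After 5 (visit(S)): cur=S back=3 fwd=0
After 6 (back): cur=G back=2 fwd=1
After 7 (visit(Q)): cur=Q back=3 fwd=0
After 8 (back): cur=G back=2 fwd=1

G 2 1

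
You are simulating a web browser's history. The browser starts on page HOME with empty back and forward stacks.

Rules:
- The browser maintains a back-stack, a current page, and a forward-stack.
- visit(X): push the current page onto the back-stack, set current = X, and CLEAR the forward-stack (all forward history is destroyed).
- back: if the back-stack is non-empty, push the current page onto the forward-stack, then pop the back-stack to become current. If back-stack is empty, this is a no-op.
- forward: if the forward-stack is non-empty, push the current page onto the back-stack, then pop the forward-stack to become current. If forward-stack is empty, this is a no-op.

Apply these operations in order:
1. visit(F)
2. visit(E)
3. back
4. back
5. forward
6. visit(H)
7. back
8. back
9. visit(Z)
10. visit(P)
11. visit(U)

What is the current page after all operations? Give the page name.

Answer: U

Derivation:
After 1 (visit(F)): cur=F back=1 fwd=0
After 2 (visit(E)): cur=E back=2 fwd=0
After 3 (back): cur=F back=1 fwd=1
After 4 (back): cur=HOME back=0 fwd=2
After 5 (forward): cur=F back=1 fwd=1
After 6 (visit(H)): cur=H back=2 fwd=0
After 7 (back): cur=F back=1 fwd=1
After 8 (back): cur=HOME back=0 fwd=2
After 9 (visit(Z)): cur=Z back=1 fwd=0
After 10 (visit(P)): cur=P back=2 fwd=0
After 11 (visit(U)): cur=U back=3 fwd=0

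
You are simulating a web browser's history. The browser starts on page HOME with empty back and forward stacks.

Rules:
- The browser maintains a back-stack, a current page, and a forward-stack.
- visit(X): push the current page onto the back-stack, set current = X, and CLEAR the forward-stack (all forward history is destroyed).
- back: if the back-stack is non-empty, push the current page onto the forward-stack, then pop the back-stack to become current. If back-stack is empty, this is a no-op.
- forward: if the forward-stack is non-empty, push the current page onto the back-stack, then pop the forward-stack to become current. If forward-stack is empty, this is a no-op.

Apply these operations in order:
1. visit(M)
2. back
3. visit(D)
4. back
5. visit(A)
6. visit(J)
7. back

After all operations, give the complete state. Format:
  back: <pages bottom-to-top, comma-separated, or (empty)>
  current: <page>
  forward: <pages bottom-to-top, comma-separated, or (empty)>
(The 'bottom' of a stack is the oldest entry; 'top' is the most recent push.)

After 1 (visit(M)): cur=M back=1 fwd=0
After 2 (back): cur=HOME back=0 fwd=1
After 3 (visit(D)): cur=D back=1 fwd=0
After 4 (back): cur=HOME back=0 fwd=1
After 5 (visit(A)): cur=A back=1 fwd=0
After 6 (visit(J)): cur=J back=2 fwd=0
After 7 (back): cur=A back=1 fwd=1

Answer: back: HOME
current: A
forward: J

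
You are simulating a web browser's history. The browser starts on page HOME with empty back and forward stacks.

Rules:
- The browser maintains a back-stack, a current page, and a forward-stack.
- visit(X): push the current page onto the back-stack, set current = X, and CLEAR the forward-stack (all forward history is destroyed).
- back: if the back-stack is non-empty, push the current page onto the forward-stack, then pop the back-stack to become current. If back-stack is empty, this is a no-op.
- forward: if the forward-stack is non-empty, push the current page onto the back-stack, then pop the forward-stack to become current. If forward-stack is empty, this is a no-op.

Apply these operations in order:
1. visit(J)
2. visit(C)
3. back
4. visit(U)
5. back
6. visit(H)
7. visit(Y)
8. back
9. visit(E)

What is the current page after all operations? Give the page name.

After 1 (visit(J)): cur=J back=1 fwd=0
After 2 (visit(C)): cur=C back=2 fwd=0
After 3 (back): cur=J back=1 fwd=1
After 4 (visit(U)): cur=U back=2 fwd=0
After 5 (back): cur=J back=1 fwd=1
After 6 (visit(H)): cur=H back=2 fwd=0
After 7 (visit(Y)): cur=Y back=3 fwd=0
After 8 (back): cur=H back=2 fwd=1
After 9 (visit(E)): cur=E back=3 fwd=0

Answer: E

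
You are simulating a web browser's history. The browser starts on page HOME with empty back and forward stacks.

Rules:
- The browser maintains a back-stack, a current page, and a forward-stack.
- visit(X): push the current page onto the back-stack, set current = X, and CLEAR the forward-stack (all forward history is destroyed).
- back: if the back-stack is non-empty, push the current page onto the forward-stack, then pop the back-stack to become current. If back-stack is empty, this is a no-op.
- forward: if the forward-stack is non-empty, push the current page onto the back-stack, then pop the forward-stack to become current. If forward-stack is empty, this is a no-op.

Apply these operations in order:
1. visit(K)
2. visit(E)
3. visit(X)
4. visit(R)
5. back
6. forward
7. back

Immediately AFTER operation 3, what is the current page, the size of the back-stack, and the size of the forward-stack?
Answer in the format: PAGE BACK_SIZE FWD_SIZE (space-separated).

After 1 (visit(K)): cur=K back=1 fwd=0
After 2 (visit(E)): cur=E back=2 fwd=0
After 3 (visit(X)): cur=X back=3 fwd=0

X 3 0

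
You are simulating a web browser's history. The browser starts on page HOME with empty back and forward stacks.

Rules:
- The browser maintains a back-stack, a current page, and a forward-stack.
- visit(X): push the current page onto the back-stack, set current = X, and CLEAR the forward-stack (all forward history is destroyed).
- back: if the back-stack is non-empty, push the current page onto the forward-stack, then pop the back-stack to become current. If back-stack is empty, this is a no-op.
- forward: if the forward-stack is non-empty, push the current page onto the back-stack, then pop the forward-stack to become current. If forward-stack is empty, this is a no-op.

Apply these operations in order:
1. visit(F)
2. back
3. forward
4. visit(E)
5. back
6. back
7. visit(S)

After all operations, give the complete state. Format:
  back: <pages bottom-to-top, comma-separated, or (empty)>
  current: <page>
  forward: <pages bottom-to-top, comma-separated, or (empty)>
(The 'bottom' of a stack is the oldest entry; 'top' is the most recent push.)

After 1 (visit(F)): cur=F back=1 fwd=0
After 2 (back): cur=HOME back=0 fwd=1
After 3 (forward): cur=F back=1 fwd=0
After 4 (visit(E)): cur=E back=2 fwd=0
After 5 (back): cur=F back=1 fwd=1
After 6 (back): cur=HOME back=0 fwd=2
After 7 (visit(S)): cur=S back=1 fwd=0

Answer: back: HOME
current: S
forward: (empty)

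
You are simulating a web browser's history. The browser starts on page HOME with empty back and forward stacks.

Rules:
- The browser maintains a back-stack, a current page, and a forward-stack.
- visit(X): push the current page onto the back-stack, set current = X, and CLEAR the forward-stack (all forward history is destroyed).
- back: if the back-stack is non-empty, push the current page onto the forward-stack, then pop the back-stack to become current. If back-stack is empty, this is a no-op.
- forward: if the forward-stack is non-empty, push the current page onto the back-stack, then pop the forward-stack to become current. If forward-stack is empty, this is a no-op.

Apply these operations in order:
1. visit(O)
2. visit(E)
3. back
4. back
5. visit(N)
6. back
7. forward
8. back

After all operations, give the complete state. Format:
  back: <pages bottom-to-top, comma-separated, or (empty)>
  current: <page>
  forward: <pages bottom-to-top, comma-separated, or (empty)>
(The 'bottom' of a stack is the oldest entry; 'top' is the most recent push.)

Answer: back: (empty)
current: HOME
forward: N

Derivation:
After 1 (visit(O)): cur=O back=1 fwd=0
After 2 (visit(E)): cur=E back=2 fwd=0
After 3 (back): cur=O back=1 fwd=1
After 4 (back): cur=HOME back=0 fwd=2
After 5 (visit(N)): cur=N back=1 fwd=0
After 6 (back): cur=HOME back=0 fwd=1
After 7 (forward): cur=N back=1 fwd=0
After 8 (back): cur=HOME back=0 fwd=1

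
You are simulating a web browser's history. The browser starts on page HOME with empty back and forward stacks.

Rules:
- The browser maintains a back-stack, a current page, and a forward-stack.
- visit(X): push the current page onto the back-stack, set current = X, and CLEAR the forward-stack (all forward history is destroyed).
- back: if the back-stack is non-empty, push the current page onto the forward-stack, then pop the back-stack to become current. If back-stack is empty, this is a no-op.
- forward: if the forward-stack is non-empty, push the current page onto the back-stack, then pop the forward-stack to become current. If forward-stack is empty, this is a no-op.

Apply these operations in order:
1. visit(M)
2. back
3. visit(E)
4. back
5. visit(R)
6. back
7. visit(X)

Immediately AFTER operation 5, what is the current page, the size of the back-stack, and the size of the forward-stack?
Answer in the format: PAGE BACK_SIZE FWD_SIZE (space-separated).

After 1 (visit(M)): cur=M back=1 fwd=0
After 2 (back): cur=HOME back=0 fwd=1
After 3 (visit(E)): cur=E back=1 fwd=0
After 4 (back): cur=HOME back=0 fwd=1
After 5 (visit(R)): cur=R back=1 fwd=0

R 1 0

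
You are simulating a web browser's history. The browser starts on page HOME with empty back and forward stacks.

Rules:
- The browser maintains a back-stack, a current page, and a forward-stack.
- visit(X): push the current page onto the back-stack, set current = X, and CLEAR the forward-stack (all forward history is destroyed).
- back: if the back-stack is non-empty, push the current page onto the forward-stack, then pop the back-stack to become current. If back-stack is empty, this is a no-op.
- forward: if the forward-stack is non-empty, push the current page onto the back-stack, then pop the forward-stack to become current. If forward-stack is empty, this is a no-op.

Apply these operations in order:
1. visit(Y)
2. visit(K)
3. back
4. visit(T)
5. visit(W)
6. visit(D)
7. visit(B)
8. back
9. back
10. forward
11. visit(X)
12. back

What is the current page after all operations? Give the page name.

Answer: D

Derivation:
After 1 (visit(Y)): cur=Y back=1 fwd=0
After 2 (visit(K)): cur=K back=2 fwd=0
After 3 (back): cur=Y back=1 fwd=1
After 4 (visit(T)): cur=T back=2 fwd=0
After 5 (visit(W)): cur=W back=3 fwd=0
After 6 (visit(D)): cur=D back=4 fwd=0
After 7 (visit(B)): cur=B back=5 fwd=0
After 8 (back): cur=D back=4 fwd=1
After 9 (back): cur=W back=3 fwd=2
After 10 (forward): cur=D back=4 fwd=1
After 11 (visit(X)): cur=X back=5 fwd=0
After 12 (back): cur=D back=4 fwd=1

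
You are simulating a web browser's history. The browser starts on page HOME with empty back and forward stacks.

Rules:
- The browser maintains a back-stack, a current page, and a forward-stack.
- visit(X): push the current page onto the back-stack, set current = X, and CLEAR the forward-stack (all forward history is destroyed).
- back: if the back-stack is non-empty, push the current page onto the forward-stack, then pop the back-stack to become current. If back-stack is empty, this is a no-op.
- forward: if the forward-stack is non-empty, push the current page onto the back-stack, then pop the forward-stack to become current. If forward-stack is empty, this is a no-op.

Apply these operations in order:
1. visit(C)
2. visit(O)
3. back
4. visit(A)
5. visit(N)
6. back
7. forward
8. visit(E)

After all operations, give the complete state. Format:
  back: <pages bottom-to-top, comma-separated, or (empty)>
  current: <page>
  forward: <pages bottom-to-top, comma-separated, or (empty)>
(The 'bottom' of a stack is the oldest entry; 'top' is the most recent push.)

After 1 (visit(C)): cur=C back=1 fwd=0
After 2 (visit(O)): cur=O back=2 fwd=0
After 3 (back): cur=C back=1 fwd=1
After 4 (visit(A)): cur=A back=2 fwd=0
After 5 (visit(N)): cur=N back=3 fwd=0
After 6 (back): cur=A back=2 fwd=1
After 7 (forward): cur=N back=3 fwd=0
After 8 (visit(E)): cur=E back=4 fwd=0

Answer: back: HOME,C,A,N
current: E
forward: (empty)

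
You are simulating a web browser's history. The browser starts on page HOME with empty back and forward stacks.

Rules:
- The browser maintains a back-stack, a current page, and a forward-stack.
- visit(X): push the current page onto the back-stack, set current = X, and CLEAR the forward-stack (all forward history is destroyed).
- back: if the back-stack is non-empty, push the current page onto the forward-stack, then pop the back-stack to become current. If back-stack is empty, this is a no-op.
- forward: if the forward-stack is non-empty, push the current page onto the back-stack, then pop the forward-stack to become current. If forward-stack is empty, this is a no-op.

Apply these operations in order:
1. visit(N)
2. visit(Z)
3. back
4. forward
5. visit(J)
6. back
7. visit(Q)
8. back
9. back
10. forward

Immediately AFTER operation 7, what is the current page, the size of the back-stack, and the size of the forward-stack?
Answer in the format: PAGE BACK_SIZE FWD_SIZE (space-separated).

After 1 (visit(N)): cur=N back=1 fwd=0
After 2 (visit(Z)): cur=Z back=2 fwd=0
After 3 (back): cur=N back=1 fwd=1
After 4 (forward): cur=Z back=2 fwd=0
After 5 (visit(J)): cur=J back=3 fwd=0
After 6 (back): cur=Z back=2 fwd=1
After 7 (visit(Q)): cur=Q back=3 fwd=0

Q 3 0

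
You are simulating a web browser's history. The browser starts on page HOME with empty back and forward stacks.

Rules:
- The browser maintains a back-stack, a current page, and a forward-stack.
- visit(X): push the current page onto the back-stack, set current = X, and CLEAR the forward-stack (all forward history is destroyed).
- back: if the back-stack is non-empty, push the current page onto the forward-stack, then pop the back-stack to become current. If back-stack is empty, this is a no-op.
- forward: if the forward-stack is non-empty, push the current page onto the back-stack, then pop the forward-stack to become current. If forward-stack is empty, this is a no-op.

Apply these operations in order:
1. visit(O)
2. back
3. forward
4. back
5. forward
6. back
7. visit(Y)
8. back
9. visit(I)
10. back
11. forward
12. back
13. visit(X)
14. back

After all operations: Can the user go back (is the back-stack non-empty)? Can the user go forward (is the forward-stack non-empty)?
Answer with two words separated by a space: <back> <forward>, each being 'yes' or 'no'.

Answer: no yes

Derivation:
After 1 (visit(O)): cur=O back=1 fwd=0
After 2 (back): cur=HOME back=0 fwd=1
After 3 (forward): cur=O back=1 fwd=0
After 4 (back): cur=HOME back=0 fwd=1
After 5 (forward): cur=O back=1 fwd=0
After 6 (back): cur=HOME back=0 fwd=1
After 7 (visit(Y)): cur=Y back=1 fwd=0
After 8 (back): cur=HOME back=0 fwd=1
After 9 (visit(I)): cur=I back=1 fwd=0
After 10 (back): cur=HOME back=0 fwd=1
After 11 (forward): cur=I back=1 fwd=0
After 12 (back): cur=HOME back=0 fwd=1
After 13 (visit(X)): cur=X back=1 fwd=0
After 14 (back): cur=HOME back=0 fwd=1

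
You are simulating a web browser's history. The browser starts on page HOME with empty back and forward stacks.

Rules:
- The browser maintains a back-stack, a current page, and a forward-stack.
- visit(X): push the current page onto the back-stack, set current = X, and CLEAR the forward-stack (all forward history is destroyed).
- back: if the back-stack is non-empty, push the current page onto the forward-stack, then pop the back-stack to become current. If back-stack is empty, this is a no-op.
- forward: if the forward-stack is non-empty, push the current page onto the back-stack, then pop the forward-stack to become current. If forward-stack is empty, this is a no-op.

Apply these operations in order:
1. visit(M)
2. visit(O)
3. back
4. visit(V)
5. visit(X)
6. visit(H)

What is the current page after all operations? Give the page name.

After 1 (visit(M)): cur=M back=1 fwd=0
After 2 (visit(O)): cur=O back=2 fwd=0
After 3 (back): cur=M back=1 fwd=1
After 4 (visit(V)): cur=V back=2 fwd=0
After 5 (visit(X)): cur=X back=3 fwd=0
After 6 (visit(H)): cur=H back=4 fwd=0

Answer: H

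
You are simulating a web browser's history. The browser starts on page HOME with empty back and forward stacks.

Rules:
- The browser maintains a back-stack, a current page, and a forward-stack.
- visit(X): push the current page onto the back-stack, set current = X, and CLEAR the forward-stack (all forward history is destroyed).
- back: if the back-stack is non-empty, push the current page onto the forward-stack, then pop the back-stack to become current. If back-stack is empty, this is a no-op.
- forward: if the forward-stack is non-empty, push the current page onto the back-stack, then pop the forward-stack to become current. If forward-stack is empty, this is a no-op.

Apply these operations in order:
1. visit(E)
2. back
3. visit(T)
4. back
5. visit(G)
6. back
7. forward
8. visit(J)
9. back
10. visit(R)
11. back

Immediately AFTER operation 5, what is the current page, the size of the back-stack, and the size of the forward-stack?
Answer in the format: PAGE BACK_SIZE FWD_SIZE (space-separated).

After 1 (visit(E)): cur=E back=1 fwd=0
After 2 (back): cur=HOME back=0 fwd=1
After 3 (visit(T)): cur=T back=1 fwd=0
After 4 (back): cur=HOME back=0 fwd=1
After 5 (visit(G)): cur=G back=1 fwd=0

G 1 0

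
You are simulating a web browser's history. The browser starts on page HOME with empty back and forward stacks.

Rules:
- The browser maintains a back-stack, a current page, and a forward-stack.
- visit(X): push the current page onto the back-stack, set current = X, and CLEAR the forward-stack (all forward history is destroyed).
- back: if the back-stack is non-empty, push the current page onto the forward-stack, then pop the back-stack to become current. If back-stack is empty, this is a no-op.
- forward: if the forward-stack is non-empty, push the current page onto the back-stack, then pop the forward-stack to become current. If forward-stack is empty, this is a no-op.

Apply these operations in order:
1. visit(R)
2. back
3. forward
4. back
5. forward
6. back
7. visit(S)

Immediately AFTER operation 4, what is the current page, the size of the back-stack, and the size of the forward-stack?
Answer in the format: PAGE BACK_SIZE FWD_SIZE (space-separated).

After 1 (visit(R)): cur=R back=1 fwd=0
After 2 (back): cur=HOME back=0 fwd=1
After 3 (forward): cur=R back=1 fwd=0
After 4 (back): cur=HOME back=0 fwd=1

HOME 0 1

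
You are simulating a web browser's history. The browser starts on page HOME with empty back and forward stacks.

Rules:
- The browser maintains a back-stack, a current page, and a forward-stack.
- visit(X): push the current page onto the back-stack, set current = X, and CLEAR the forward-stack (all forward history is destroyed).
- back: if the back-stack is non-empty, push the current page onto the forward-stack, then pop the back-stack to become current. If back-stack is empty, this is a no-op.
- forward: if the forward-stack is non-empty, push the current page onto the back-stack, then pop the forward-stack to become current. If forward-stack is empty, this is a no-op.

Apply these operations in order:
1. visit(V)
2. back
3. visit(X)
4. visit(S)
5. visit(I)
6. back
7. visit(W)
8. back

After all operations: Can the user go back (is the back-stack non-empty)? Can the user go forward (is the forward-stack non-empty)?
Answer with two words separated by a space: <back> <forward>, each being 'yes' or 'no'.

Answer: yes yes

Derivation:
After 1 (visit(V)): cur=V back=1 fwd=0
After 2 (back): cur=HOME back=0 fwd=1
After 3 (visit(X)): cur=X back=1 fwd=0
After 4 (visit(S)): cur=S back=2 fwd=0
After 5 (visit(I)): cur=I back=3 fwd=0
After 6 (back): cur=S back=2 fwd=1
After 7 (visit(W)): cur=W back=3 fwd=0
After 8 (back): cur=S back=2 fwd=1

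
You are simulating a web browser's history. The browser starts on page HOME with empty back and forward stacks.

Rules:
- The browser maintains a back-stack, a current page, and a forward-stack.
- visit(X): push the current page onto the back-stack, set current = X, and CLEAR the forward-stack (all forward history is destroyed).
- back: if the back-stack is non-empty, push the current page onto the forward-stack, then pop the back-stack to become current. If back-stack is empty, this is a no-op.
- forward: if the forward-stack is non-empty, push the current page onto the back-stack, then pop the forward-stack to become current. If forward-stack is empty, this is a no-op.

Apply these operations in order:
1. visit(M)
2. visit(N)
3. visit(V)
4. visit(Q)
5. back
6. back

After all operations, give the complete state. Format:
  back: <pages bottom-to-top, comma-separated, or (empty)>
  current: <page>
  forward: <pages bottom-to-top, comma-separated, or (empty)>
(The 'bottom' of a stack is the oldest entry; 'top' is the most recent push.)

Answer: back: HOME,M
current: N
forward: Q,V

Derivation:
After 1 (visit(M)): cur=M back=1 fwd=0
After 2 (visit(N)): cur=N back=2 fwd=0
After 3 (visit(V)): cur=V back=3 fwd=0
After 4 (visit(Q)): cur=Q back=4 fwd=0
After 5 (back): cur=V back=3 fwd=1
After 6 (back): cur=N back=2 fwd=2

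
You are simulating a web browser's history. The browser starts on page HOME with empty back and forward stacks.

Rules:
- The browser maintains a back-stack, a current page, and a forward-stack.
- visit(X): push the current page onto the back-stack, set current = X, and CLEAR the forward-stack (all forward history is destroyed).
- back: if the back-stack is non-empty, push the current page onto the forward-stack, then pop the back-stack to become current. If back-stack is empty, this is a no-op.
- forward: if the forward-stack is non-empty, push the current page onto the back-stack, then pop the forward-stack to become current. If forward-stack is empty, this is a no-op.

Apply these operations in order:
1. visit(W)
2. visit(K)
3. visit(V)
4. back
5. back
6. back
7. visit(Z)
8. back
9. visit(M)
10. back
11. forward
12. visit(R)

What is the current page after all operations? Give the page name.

Answer: R

Derivation:
After 1 (visit(W)): cur=W back=1 fwd=0
After 2 (visit(K)): cur=K back=2 fwd=0
After 3 (visit(V)): cur=V back=3 fwd=0
After 4 (back): cur=K back=2 fwd=1
After 5 (back): cur=W back=1 fwd=2
After 6 (back): cur=HOME back=0 fwd=3
After 7 (visit(Z)): cur=Z back=1 fwd=0
After 8 (back): cur=HOME back=0 fwd=1
After 9 (visit(M)): cur=M back=1 fwd=0
After 10 (back): cur=HOME back=0 fwd=1
After 11 (forward): cur=M back=1 fwd=0
After 12 (visit(R)): cur=R back=2 fwd=0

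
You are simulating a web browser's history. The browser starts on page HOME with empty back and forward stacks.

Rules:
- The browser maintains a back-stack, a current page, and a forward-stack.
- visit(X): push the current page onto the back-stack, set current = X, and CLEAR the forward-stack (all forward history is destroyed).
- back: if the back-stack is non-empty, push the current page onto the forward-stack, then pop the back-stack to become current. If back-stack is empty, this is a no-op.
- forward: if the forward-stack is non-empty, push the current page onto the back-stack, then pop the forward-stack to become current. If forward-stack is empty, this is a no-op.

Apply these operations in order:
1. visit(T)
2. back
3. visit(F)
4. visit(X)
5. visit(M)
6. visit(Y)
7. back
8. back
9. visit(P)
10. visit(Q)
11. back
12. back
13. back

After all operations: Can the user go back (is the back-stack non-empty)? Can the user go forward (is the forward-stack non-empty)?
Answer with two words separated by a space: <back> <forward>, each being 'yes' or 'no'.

Answer: yes yes

Derivation:
After 1 (visit(T)): cur=T back=1 fwd=0
After 2 (back): cur=HOME back=0 fwd=1
After 3 (visit(F)): cur=F back=1 fwd=0
After 4 (visit(X)): cur=X back=2 fwd=0
After 5 (visit(M)): cur=M back=3 fwd=0
After 6 (visit(Y)): cur=Y back=4 fwd=0
After 7 (back): cur=M back=3 fwd=1
After 8 (back): cur=X back=2 fwd=2
After 9 (visit(P)): cur=P back=3 fwd=0
After 10 (visit(Q)): cur=Q back=4 fwd=0
After 11 (back): cur=P back=3 fwd=1
After 12 (back): cur=X back=2 fwd=2
After 13 (back): cur=F back=1 fwd=3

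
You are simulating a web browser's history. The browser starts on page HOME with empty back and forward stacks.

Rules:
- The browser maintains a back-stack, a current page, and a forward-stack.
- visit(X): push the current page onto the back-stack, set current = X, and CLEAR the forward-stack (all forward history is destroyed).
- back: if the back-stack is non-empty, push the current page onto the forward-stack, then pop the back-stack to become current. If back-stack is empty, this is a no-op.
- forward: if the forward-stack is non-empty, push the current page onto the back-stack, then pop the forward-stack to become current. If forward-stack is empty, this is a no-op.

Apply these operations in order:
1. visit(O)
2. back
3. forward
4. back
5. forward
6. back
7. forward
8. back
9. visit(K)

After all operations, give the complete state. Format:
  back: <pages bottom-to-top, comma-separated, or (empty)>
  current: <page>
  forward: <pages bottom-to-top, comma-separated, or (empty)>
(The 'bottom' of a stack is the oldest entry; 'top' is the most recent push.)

Answer: back: HOME
current: K
forward: (empty)

Derivation:
After 1 (visit(O)): cur=O back=1 fwd=0
After 2 (back): cur=HOME back=0 fwd=1
After 3 (forward): cur=O back=1 fwd=0
After 4 (back): cur=HOME back=0 fwd=1
After 5 (forward): cur=O back=1 fwd=0
After 6 (back): cur=HOME back=0 fwd=1
After 7 (forward): cur=O back=1 fwd=0
After 8 (back): cur=HOME back=0 fwd=1
After 9 (visit(K)): cur=K back=1 fwd=0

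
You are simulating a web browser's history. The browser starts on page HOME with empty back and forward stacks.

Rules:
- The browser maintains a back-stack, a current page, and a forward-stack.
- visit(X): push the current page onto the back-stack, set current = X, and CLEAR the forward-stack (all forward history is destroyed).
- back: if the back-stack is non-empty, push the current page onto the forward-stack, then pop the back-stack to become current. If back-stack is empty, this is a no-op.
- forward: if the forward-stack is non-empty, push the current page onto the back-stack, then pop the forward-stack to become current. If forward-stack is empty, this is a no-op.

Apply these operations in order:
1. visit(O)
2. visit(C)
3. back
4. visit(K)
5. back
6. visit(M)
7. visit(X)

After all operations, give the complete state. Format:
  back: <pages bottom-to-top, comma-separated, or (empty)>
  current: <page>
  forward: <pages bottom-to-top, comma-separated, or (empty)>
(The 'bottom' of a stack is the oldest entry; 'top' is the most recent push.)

Answer: back: HOME,O,M
current: X
forward: (empty)

Derivation:
After 1 (visit(O)): cur=O back=1 fwd=0
After 2 (visit(C)): cur=C back=2 fwd=0
After 3 (back): cur=O back=1 fwd=1
After 4 (visit(K)): cur=K back=2 fwd=0
After 5 (back): cur=O back=1 fwd=1
After 6 (visit(M)): cur=M back=2 fwd=0
After 7 (visit(X)): cur=X back=3 fwd=0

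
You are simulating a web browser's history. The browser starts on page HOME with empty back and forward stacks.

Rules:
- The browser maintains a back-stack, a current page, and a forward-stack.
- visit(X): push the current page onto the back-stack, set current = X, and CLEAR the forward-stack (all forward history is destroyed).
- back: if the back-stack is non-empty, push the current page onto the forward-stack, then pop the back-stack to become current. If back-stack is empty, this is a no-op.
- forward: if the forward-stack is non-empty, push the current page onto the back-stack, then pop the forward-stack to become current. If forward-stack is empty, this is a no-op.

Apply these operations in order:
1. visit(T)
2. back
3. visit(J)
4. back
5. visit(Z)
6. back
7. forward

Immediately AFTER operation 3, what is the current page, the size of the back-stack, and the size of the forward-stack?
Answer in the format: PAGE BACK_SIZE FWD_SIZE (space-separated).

After 1 (visit(T)): cur=T back=1 fwd=0
After 2 (back): cur=HOME back=0 fwd=1
After 3 (visit(J)): cur=J back=1 fwd=0

J 1 0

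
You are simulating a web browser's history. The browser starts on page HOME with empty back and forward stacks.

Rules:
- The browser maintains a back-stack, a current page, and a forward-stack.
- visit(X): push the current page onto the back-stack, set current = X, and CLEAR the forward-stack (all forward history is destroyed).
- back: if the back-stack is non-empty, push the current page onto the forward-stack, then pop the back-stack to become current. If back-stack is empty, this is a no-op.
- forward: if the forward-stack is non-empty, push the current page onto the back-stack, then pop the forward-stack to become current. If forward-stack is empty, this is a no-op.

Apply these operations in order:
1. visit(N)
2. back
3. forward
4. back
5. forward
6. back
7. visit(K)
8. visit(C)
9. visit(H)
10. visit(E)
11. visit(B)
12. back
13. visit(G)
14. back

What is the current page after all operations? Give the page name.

After 1 (visit(N)): cur=N back=1 fwd=0
After 2 (back): cur=HOME back=0 fwd=1
After 3 (forward): cur=N back=1 fwd=0
After 4 (back): cur=HOME back=0 fwd=1
After 5 (forward): cur=N back=1 fwd=0
After 6 (back): cur=HOME back=0 fwd=1
After 7 (visit(K)): cur=K back=1 fwd=0
After 8 (visit(C)): cur=C back=2 fwd=0
After 9 (visit(H)): cur=H back=3 fwd=0
After 10 (visit(E)): cur=E back=4 fwd=0
After 11 (visit(B)): cur=B back=5 fwd=0
After 12 (back): cur=E back=4 fwd=1
After 13 (visit(G)): cur=G back=5 fwd=0
After 14 (back): cur=E back=4 fwd=1

Answer: E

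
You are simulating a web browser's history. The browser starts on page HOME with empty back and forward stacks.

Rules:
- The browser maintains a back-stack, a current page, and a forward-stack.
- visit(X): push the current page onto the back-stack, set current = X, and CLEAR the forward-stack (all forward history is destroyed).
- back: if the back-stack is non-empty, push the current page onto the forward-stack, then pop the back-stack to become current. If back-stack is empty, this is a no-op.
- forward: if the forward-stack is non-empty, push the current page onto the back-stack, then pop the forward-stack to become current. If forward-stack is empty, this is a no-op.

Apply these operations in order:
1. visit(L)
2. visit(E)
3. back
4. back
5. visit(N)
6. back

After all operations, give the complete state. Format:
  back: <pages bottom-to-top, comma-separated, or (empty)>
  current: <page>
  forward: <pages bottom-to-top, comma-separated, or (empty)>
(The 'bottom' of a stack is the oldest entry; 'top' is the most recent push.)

Answer: back: (empty)
current: HOME
forward: N

Derivation:
After 1 (visit(L)): cur=L back=1 fwd=0
After 2 (visit(E)): cur=E back=2 fwd=0
After 3 (back): cur=L back=1 fwd=1
After 4 (back): cur=HOME back=0 fwd=2
After 5 (visit(N)): cur=N back=1 fwd=0
After 6 (back): cur=HOME back=0 fwd=1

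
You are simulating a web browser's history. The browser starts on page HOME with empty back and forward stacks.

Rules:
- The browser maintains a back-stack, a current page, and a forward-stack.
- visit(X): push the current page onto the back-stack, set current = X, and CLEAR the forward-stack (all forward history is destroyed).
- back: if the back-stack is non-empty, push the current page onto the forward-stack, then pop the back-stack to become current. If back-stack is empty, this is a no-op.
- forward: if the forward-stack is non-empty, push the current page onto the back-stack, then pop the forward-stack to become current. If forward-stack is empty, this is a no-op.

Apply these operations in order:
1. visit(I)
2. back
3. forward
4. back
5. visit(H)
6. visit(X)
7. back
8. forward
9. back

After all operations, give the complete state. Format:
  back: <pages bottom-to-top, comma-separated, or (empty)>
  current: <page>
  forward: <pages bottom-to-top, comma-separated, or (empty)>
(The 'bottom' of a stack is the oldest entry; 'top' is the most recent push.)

Answer: back: HOME
current: H
forward: X

Derivation:
After 1 (visit(I)): cur=I back=1 fwd=0
After 2 (back): cur=HOME back=0 fwd=1
After 3 (forward): cur=I back=1 fwd=0
After 4 (back): cur=HOME back=0 fwd=1
After 5 (visit(H)): cur=H back=1 fwd=0
After 6 (visit(X)): cur=X back=2 fwd=0
After 7 (back): cur=H back=1 fwd=1
After 8 (forward): cur=X back=2 fwd=0
After 9 (back): cur=H back=1 fwd=1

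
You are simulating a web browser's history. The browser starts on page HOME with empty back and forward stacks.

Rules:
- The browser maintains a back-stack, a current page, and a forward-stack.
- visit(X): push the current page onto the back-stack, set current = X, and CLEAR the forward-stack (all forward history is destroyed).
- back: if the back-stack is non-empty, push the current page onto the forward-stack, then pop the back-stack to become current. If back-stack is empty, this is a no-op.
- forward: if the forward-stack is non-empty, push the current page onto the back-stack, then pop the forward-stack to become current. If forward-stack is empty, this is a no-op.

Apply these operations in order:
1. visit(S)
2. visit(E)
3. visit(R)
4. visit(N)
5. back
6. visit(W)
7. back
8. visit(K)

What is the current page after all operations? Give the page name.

Answer: K

Derivation:
After 1 (visit(S)): cur=S back=1 fwd=0
After 2 (visit(E)): cur=E back=2 fwd=0
After 3 (visit(R)): cur=R back=3 fwd=0
After 4 (visit(N)): cur=N back=4 fwd=0
After 5 (back): cur=R back=3 fwd=1
After 6 (visit(W)): cur=W back=4 fwd=0
After 7 (back): cur=R back=3 fwd=1
After 8 (visit(K)): cur=K back=4 fwd=0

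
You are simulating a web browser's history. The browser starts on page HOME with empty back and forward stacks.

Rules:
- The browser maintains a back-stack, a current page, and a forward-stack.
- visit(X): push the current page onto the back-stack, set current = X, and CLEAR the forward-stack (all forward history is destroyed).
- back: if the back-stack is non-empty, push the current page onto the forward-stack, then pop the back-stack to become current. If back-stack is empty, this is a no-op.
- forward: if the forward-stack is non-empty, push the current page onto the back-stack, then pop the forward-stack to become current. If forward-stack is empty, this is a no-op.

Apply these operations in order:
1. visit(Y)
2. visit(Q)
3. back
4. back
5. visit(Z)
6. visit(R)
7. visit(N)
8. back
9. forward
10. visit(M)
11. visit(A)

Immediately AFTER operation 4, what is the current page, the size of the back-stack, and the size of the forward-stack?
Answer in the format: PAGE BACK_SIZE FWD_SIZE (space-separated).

After 1 (visit(Y)): cur=Y back=1 fwd=0
After 2 (visit(Q)): cur=Q back=2 fwd=0
After 3 (back): cur=Y back=1 fwd=1
After 4 (back): cur=HOME back=0 fwd=2

HOME 0 2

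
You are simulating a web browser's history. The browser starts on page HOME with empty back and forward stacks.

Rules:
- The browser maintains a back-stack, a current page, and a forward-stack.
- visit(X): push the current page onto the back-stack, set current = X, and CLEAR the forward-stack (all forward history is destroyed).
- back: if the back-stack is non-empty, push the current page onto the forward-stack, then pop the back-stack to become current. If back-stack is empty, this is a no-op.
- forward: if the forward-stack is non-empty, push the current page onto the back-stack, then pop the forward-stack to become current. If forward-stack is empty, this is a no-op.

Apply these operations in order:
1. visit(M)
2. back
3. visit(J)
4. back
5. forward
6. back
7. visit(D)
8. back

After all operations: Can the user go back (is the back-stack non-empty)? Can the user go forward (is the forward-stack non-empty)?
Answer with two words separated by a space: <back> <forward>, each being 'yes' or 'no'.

Answer: no yes

Derivation:
After 1 (visit(M)): cur=M back=1 fwd=0
After 2 (back): cur=HOME back=0 fwd=1
After 3 (visit(J)): cur=J back=1 fwd=0
After 4 (back): cur=HOME back=0 fwd=1
After 5 (forward): cur=J back=1 fwd=0
After 6 (back): cur=HOME back=0 fwd=1
After 7 (visit(D)): cur=D back=1 fwd=0
After 8 (back): cur=HOME back=0 fwd=1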